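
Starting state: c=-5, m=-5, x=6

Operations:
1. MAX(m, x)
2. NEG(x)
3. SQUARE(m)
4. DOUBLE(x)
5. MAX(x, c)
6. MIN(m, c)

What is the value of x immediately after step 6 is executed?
x = -5

Tracing x through execution:
Initial: x = 6
After step 1 (MAX(m, x)): x = 6
After step 2 (NEG(x)): x = -6
After step 3 (SQUARE(m)): x = -6
After step 4 (DOUBLE(x)): x = -12
After step 5 (MAX(x, c)): x = -5
After step 6 (MIN(m, c)): x = -5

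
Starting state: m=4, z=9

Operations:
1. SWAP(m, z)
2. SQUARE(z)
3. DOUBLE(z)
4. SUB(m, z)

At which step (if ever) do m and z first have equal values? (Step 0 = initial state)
Never

m and z never become equal during execution.

Comparing values at each step:
Initial: m=4, z=9
After step 1: m=9, z=4
After step 2: m=9, z=16
After step 3: m=9, z=32
After step 4: m=-23, z=32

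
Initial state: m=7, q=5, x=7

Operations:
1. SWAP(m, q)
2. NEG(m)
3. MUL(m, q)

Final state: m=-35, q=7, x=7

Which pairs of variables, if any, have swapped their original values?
None

Comparing initial and final values:
m: 7 → -35
x: 7 → 7
q: 5 → 7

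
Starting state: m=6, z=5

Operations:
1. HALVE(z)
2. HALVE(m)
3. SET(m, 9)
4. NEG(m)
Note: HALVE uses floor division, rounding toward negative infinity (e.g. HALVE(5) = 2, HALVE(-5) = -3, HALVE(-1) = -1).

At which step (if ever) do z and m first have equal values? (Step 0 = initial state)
Never

z and m never become equal during execution.

Comparing values at each step:
Initial: z=5, m=6
After step 1: z=2, m=6
After step 2: z=2, m=3
After step 3: z=2, m=9
After step 4: z=2, m=-9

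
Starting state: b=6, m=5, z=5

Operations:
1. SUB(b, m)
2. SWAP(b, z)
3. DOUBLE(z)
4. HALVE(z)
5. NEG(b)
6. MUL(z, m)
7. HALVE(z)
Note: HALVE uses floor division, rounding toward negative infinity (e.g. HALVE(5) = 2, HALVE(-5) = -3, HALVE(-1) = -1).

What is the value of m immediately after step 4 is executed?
m = 5

Tracing m through execution:
Initial: m = 5
After step 1 (SUB(b, m)): m = 5
After step 2 (SWAP(b, z)): m = 5
After step 3 (DOUBLE(z)): m = 5
After step 4 (HALVE(z)): m = 5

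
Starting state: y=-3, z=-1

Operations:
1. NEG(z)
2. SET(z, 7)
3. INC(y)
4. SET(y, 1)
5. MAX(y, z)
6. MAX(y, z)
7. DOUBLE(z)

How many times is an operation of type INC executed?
1

Counting INC operations:
Step 3: INC(y) ← INC
Total: 1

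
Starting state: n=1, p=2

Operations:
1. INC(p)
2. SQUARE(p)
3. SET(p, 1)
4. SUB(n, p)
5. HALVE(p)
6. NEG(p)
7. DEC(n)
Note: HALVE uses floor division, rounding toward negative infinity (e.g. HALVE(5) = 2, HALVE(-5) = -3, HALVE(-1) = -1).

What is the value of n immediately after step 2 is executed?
n = 1

Tracing n through execution:
Initial: n = 1
After step 1 (INC(p)): n = 1
After step 2 (SQUARE(p)): n = 1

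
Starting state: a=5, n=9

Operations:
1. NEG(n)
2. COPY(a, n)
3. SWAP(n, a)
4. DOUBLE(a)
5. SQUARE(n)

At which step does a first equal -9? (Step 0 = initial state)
Step 2

Tracing a:
Initial: a = 5
After step 1: a = 5
After step 2: a = -9 ← first occurrence
After step 3: a = -9
After step 4: a = -18
After step 5: a = -18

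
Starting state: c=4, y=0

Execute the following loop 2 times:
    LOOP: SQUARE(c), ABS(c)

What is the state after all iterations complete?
c=256, y=0

Iteration trace:
Start: c=4, y=0
After iteration 1: c=16, y=0
After iteration 2: c=256, y=0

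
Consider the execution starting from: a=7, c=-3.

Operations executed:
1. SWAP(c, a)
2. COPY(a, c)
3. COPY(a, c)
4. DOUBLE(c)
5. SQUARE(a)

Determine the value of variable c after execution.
c = 14

Tracing execution:
Step 1: SWAP(c, a) → c = 7
Step 2: COPY(a, c) → c = 7
Step 3: COPY(a, c) → c = 7
Step 4: DOUBLE(c) → c = 14
Step 5: SQUARE(a) → c = 14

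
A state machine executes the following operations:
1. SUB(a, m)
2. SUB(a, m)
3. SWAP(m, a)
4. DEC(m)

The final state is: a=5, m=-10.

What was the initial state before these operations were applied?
a=1, m=5

Working backwards:
Final state: a=5, m=-10
Before step 4 (DEC(m)): a=5, m=-9
Before step 3 (SWAP(m, a)): a=-9, m=5
Before step 2 (SUB(a, m)): a=-4, m=5
Before step 1 (SUB(a, m)): a=1, m=5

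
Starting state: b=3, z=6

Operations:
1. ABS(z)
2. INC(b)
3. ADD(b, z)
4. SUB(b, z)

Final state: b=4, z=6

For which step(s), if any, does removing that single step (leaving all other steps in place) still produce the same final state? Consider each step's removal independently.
Step(s) 1

Testing removal of each single step:
Without step 1: final = b=4, z=6 (same)
Without step 2: final = b=3, z=6 (different)
Without step 3: final = b=-2, z=6 (different)
Without step 4: final = b=10, z=6 (different)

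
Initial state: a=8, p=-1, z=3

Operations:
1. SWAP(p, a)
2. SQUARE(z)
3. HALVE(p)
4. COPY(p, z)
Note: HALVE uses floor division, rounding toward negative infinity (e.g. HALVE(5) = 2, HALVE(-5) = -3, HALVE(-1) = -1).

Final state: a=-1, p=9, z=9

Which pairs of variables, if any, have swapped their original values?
None

Comparing initial and final values:
z: 3 → 9
p: -1 → 9
a: 8 → -1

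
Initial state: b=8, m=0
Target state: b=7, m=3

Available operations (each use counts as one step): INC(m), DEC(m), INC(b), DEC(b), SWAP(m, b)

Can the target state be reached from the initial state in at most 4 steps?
Yes

Path (4 steps): INC(m) → INC(m) → INC(m) → DEC(b)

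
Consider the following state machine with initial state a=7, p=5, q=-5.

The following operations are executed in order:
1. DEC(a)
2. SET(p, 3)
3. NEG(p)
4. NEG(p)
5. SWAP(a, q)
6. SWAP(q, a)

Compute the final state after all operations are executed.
{a: 6, p: 3, q: -5}

Step-by-step execution:
Initial: a=7, p=5, q=-5
After step 1 (DEC(a)): a=6, p=5, q=-5
After step 2 (SET(p, 3)): a=6, p=3, q=-5
After step 3 (NEG(p)): a=6, p=-3, q=-5
After step 4 (NEG(p)): a=6, p=3, q=-5
After step 5 (SWAP(a, q)): a=-5, p=3, q=6
After step 6 (SWAP(q, a)): a=6, p=3, q=-5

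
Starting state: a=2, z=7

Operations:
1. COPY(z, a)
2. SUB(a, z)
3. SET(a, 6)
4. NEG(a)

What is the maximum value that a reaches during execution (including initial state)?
6

Values of a at each step:
Initial: a = 2
After step 1: a = 2
After step 2: a = 0
After step 3: a = 6 ← maximum
After step 4: a = -6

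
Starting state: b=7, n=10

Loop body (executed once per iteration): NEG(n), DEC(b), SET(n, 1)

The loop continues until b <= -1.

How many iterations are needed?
8

Tracing iterations:
Initial: b=7, n=10
After iteration 1: b=6, n=1
After iteration 2: b=5, n=1
After iteration 3: b=4, n=1
After iteration 4: b=3, n=1
After iteration 5: b=2, n=1
After iteration 6: b=1, n=1
After iteration 7: b=0, n=1
After iteration 8: b=-1, n=1
b <= -1 now holds, so the loop exits after 8 iterations.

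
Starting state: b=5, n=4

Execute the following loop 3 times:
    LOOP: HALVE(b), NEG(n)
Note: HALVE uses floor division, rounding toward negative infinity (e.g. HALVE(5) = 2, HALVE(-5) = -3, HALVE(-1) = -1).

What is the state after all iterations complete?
b=0, n=-4

Iteration trace:
Start: b=5, n=4
After iteration 1: b=2, n=-4
After iteration 2: b=1, n=4
After iteration 3: b=0, n=-4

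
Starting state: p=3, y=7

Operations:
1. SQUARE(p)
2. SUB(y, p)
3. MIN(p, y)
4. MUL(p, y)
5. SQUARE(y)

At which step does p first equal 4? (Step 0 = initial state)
Step 4

Tracing p:
Initial: p = 3
After step 1: p = 9
After step 2: p = 9
After step 3: p = -2
After step 4: p = 4 ← first occurrence
After step 5: p = 4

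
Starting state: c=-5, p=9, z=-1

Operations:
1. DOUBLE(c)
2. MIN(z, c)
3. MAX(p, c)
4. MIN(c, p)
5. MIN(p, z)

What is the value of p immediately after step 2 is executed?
p = 9

Tracing p through execution:
Initial: p = 9
After step 1 (DOUBLE(c)): p = 9
After step 2 (MIN(z, c)): p = 9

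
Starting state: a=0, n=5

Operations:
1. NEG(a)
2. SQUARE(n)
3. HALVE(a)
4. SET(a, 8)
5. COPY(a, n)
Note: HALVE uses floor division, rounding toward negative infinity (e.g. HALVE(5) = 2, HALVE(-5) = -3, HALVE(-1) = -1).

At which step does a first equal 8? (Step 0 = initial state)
Step 4

Tracing a:
Initial: a = 0
After step 1: a = 0
After step 2: a = 0
After step 3: a = 0
After step 4: a = 8 ← first occurrence
After step 5: a = 25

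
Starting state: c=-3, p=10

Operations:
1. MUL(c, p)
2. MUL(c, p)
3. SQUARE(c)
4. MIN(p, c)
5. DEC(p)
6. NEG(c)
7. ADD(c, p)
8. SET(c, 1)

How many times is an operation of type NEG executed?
1

Counting NEG operations:
Step 6: NEG(c) ← NEG
Total: 1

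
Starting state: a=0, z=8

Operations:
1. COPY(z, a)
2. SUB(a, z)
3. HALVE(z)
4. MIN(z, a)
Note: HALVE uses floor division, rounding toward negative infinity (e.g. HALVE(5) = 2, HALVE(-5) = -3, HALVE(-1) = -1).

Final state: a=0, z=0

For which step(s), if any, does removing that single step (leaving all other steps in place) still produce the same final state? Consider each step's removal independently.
Step(s) 2, 3, 4

Testing removal of each single step:
Without step 1: final = a=-8, z=-8 (different)
Without step 2: final = a=0, z=0 (same)
Without step 3: final = a=0, z=0 (same)
Without step 4: final = a=0, z=0 (same)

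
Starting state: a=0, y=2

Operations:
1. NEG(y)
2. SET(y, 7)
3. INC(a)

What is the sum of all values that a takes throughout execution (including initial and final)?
1

Values of a at each step:
Initial: a = 0
After step 1: a = 0
After step 2: a = 0
After step 3: a = 1
Sum = 0 + 0 + 0 + 1 = 1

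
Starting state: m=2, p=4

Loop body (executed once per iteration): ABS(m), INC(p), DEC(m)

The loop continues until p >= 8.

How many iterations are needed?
4

Tracing iterations:
Initial: m=2, p=4
After iteration 1: m=1, p=5
After iteration 2: m=0, p=6
After iteration 3: m=-1, p=7
After iteration 4: m=0, p=8
p >= 8 now holds, so the loop exits after 4 iterations.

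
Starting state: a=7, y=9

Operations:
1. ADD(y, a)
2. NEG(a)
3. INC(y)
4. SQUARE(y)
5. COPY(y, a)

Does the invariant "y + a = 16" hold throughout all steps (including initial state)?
No, violated after step 1

The invariant is violated after step 1.

State at each step:
Initial: a=7, y=9
After step 1: a=7, y=16
After step 2: a=-7, y=16
After step 3: a=-7, y=17
After step 4: a=-7, y=289
After step 5: a=-7, y=-7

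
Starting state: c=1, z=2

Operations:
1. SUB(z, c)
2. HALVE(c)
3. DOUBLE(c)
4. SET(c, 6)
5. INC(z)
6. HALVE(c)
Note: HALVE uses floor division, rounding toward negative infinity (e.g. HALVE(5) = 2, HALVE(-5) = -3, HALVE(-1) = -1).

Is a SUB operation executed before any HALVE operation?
Yes

First SUB: step 1
First HALVE: step 2
Since 1 < 2, SUB comes first.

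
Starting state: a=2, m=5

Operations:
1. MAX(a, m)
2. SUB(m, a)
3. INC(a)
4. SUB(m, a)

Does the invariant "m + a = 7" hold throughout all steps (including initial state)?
No, violated after step 1

The invariant is violated after step 1.

State at each step:
Initial: a=2, m=5
After step 1: a=5, m=5
After step 2: a=5, m=0
After step 3: a=6, m=0
After step 4: a=6, m=-6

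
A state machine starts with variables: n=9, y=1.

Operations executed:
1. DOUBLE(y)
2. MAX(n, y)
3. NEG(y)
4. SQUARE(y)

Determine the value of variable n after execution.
n = 9

Tracing execution:
Step 1: DOUBLE(y) → n = 9
Step 2: MAX(n, y) → n = 9
Step 3: NEG(y) → n = 9
Step 4: SQUARE(y) → n = 9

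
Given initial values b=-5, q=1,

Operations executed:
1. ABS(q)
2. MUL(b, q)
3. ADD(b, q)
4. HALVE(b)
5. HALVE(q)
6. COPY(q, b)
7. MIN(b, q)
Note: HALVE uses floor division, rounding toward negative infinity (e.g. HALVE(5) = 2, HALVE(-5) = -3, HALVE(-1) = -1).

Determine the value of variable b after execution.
b = -2

Tracing execution:
Step 1: ABS(q) → b = -5
Step 2: MUL(b, q) → b = -5
Step 3: ADD(b, q) → b = -4
Step 4: HALVE(b) → b = -2
Step 5: HALVE(q) → b = -2
Step 6: COPY(q, b) → b = -2
Step 7: MIN(b, q) → b = -2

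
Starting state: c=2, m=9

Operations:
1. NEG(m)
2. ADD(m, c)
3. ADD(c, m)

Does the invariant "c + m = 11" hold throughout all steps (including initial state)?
No, violated after step 1

The invariant is violated after step 1.

State at each step:
Initial: c=2, m=9
After step 1: c=2, m=-9
After step 2: c=2, m=-7
After step 3: c=-5, m=-7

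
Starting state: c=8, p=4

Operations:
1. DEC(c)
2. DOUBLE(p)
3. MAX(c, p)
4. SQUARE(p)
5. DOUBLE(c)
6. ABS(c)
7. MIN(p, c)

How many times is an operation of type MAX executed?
1

Counting MAX operations:
Step 3: MAX(c, p) ← MAX
Total: 1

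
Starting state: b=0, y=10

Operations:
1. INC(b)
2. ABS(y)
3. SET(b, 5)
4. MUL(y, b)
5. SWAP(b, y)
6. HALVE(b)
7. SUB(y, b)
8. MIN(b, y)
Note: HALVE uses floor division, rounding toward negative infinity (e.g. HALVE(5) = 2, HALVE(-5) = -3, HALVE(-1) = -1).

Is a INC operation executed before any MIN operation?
Yes

First INC: step 1
First MIN: step 8
Since 1 < 8, INC comes first.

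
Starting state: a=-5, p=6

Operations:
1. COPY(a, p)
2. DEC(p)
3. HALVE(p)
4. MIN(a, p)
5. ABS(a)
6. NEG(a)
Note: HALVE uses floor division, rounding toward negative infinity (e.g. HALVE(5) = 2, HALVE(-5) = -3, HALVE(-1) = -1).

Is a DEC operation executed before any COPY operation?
No

First DEC: step 2
First COPY: step 1
Since 2 > 1, COPY comes first.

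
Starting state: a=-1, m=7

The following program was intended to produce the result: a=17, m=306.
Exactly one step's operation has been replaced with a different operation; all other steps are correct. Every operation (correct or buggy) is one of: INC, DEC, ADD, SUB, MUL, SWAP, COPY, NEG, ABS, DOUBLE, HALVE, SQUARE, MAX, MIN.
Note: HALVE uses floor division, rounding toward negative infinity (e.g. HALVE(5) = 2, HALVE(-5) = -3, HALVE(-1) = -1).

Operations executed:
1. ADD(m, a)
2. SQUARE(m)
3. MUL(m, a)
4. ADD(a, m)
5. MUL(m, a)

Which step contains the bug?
Step 3

Trace with buggy code:
Initial: a=-1, m=7
After step 1: a=-1, m=6
After step 2: a=-1, m=36
After step 3: a=-1, m=-36
After step 4: a=-37, m=-36
After step 5: a=-37, m=1332
Actual final a=-37, m=1332 ≠ expected a=17, m=306.
Step 3 is the only position where a single-operation replacement can produce the expected result.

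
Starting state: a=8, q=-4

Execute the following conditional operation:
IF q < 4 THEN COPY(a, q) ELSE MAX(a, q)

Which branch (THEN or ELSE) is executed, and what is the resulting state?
Branch: THEN, Final state: a=-4, q=-4

Evaluating condition: q < 4
q = -4
Condition is True, so THEN branch executes
After COPY(a, q): a=-4, q=-4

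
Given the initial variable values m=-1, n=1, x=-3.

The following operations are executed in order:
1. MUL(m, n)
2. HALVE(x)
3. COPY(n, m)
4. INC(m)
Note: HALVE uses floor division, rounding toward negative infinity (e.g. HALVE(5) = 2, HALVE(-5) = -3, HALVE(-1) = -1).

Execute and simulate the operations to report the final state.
{m: 0, n: -1, x: -2}

Step-by-step execution:
Initial: m=-1, n=1, x=-3
After step 1 (MUL(m, n)): m=-1, n=1, x=-3
After step 2 (HALVE(x)): m=-1, n=1, x=-2
After step 3 (COPY(n, m)): m=-1, n=-1, x=-2
After step 4 (INC(m)): m=0, n=-1, x=-2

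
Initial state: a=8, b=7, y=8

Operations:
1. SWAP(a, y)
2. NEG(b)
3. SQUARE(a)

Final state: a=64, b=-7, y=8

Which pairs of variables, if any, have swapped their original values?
None

Comparing initial and final values:
a: 8 → 64
y: 8 → 8
b: 7 → -7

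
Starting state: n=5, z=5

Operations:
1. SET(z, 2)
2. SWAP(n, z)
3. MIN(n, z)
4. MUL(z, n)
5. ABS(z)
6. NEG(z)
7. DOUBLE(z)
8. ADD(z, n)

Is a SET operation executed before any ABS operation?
Yes

First SET: step 1
First ABS: step 5
Since 1 < 5, SET comes first.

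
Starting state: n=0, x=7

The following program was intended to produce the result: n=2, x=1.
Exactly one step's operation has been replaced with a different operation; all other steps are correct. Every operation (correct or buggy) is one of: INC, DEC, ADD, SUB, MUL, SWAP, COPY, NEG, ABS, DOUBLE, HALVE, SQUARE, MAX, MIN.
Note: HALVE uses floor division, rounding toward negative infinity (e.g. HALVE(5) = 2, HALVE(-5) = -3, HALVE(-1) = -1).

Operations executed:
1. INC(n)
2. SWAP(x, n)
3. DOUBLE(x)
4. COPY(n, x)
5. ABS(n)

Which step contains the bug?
Step 5

Trace with buggy code:
Initial: n=0, x=7
After step 1: n=1, x=7
After step 2: n=7, x=1
After step 3: n=7, x=2
After step 4: n=2, x=2
After step 5: n=2, x=2
Actual final n=2, x=2 ≠ expected n=2, x=1.
Step 5 is the only position where a single-operation replacement can produce the expected result.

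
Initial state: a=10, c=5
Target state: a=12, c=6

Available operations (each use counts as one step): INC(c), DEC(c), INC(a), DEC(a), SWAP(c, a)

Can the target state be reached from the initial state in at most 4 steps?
Yes

Path (3 steps): INC(c) → INC(a) → INC(a)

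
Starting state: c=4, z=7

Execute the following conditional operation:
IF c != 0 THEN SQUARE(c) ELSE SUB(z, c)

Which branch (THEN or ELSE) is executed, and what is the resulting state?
Branch: THEN, Final state: c=16, z=7

Evaluating condition: c != 0
c = 4
Condition is True, so THEN branch executes
After SQUARE(c): c=16, z=7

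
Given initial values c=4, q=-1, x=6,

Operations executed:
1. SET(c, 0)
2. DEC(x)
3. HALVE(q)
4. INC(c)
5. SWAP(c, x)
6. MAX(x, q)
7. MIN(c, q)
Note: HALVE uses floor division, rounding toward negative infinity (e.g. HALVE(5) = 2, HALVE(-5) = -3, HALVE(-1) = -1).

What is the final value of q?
q = -1

Tracing execution:
Step 1: SET(c, 0) → q = -1
Step 2: DEC(x) → q = -1
Step 3: HALVE(q) → q = -1
Step 4: INC(c) → q = -1
Step 5: SWAP(c, x) → q = -1
Step 6: MAX(x, q) → q = -1
Step 7: MIN(c, q) → q = -1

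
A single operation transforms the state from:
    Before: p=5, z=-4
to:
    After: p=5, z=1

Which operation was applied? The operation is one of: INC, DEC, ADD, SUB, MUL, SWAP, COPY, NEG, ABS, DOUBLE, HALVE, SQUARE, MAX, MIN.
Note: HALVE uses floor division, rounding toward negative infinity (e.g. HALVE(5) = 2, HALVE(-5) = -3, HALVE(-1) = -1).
ADD(z, p)

Analyzing the change:
Before: p=5, z=-4
After: p=5, z=1
Variable z changed from -4 to 1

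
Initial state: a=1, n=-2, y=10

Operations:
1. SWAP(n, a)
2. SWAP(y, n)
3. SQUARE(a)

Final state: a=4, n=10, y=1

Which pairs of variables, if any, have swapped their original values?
None

Comparing initial and final values:
n: -2 → 10
a: 1 → 4
y: 10 → 1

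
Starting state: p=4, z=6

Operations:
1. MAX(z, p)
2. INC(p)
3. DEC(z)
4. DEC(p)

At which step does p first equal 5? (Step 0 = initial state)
Step 2

Tracing p:
Initial: p = 4
After step 1: p = 4
After step 2: p = 5 ← first occurrence
After step 3: p = 5
After step 4: p = 4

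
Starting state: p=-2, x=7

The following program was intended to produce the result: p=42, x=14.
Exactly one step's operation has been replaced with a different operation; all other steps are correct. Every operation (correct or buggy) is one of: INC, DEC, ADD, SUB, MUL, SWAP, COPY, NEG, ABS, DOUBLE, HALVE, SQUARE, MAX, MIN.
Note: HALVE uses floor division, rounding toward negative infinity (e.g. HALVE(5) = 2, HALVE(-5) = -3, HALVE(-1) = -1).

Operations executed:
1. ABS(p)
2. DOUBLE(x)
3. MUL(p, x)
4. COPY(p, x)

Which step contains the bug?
Step 4

Trace with buggy code:
Initial: p=-2, x=7
After step 1: p=2, x=7
After step 2: p=2, x=14
After step 3: p=28, x=14
After step 4: p=14, x=14
Actual final p=14, x=14 ≠ expected p=42, x=14.
Step 4 is the only position where a single-operation replacement can produce the expected result.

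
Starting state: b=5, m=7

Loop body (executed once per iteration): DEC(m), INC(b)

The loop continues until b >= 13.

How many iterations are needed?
8

Tracing iterations:
Initial: b=5, m=7
After iteration 1: b=6, m=6
After iteration 2: b=7, m=5
After iteration 3: b=8, m=4
After iteration 4: b=9, m=3
After iteration 5: b=10, m=2
After iteration 6: b=11, m=1
After iteration 7: b=12, m=0
After iteration 8: b=13, m=-1
b >= 13 now holds, so the loop exits after 8 iterations.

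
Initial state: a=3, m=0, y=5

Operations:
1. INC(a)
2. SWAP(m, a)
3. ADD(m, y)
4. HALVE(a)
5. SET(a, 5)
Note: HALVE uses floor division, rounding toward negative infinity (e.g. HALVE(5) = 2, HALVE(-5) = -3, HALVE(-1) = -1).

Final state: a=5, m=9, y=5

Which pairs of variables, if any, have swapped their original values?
None

Comparing initial and final values:
y: 5 → 5
m: 0 → 9
a: 3 → 5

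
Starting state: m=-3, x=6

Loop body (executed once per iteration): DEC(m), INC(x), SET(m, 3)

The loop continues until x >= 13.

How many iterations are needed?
7

Tracing iterations:
Initial: m=-3, x=6
After iteration 1: m=3, x=7
After iteration 2: m=3, x=8
After iteration 3: m=3, x=9
After iteration 4: m=3, x=10
After iteration 5: m=3, x=11
After iteration 6: m=3, x=12
After iteration 7: m=3, x=13
x >= 13 now holds, so the loop exits after 7 iterations.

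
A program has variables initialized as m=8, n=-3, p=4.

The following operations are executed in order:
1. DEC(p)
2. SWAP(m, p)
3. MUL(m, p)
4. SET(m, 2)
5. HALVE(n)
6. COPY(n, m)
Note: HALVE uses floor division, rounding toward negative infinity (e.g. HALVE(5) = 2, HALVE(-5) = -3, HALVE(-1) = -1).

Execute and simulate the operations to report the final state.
{m: 2, n: 2, p: 8}

Step-by-step execution:
Initial: m=8, n=-3, p=4
After step 1 (DEC(p)): m=8, n=-3, p=3
After step 2 (SWAP(m, p)): m=3, n=-3, p=8
After step 3 (MUL(m, p)): m=24, n=-3, p=8
After step 4 (SET(m, 2)): m=2, n=-3, p=8
After step 5 (HALVE(n)): m=2, n=-2, p=8
After step 6 (COPY(n, m)): m=2, n=2, p=8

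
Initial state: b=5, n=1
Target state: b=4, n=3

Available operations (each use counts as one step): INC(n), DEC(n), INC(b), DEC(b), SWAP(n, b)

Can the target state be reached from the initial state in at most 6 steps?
Yes

Path (3 steps): INC(n) → INC(n) → DEC(b)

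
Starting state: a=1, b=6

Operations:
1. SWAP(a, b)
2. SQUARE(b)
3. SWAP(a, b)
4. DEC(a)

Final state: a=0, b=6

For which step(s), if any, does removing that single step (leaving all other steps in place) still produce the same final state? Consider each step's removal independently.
Step(s) 2

Testing removal of each single step:
Without step 1: final = a=35, b=1 (different)
Without step 2: final = a=0, b=6 (same)
Without step 3: final = a=5, b=1 (different)
Without step 4: final = a=1, b=6 (different)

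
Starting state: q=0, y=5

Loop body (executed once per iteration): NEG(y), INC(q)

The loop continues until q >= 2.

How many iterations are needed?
2

Tracing iterations:
Initial: q=0, y=5
After iteration 1: q=1, y=-5
After iteration 2: q=2, y=5
q >= 2 now holds, so the loop exits after 2 iterations.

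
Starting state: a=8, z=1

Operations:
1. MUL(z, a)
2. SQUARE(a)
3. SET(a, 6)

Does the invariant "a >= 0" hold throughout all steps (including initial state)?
Yes

The invariant holds at every step.

State at each step:
Initial: a=8, z=1
After step 1: a=8, z=8
After step 2: a=64, z=8
After step 3: a=6, z=8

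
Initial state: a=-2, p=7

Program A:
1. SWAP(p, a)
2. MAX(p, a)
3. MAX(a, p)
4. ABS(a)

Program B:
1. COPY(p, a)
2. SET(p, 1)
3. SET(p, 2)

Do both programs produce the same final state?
No

Program A final state: a=7, p=7
Program B final state: a=-2, p=2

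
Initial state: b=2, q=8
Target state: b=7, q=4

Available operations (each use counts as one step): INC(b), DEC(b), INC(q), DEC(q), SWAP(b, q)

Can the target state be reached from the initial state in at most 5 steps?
Yes

Path (4 steps): INC(b) → INC(b) → DEC(q) → SWAP(b, q)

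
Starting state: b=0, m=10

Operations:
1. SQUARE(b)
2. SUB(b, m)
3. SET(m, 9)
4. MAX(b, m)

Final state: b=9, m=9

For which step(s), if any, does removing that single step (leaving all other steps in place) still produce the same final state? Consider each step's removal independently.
Step(s) 1, 2

Testing removal of each single step:
Without step 1: final = b=9, m=9 (same)
Without step 2: final = b=9, m=9 (same)
Without step 3: final = b=10, m=10 (different)
Without step 4: final = b=-10, m=9 (different)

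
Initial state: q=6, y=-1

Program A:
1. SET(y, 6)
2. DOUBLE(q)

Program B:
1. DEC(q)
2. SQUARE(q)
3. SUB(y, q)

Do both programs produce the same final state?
No

Program A final state: q=12, y=6
Program B final state: q=25, y=-26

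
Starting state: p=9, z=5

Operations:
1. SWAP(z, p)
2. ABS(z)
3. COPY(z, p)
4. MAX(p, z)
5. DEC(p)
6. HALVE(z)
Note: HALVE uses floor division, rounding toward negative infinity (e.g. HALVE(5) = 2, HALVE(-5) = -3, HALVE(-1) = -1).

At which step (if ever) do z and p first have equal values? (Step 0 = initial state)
Step 3

z and p first become equal after step 3.

Comparing values at each step:
Initial: z=5, p=9
After step 1: z=9, p=5
After step 2: z=9, p=5
After step 3: z=5, p=5 ← equal!
After step 4: z=5, p=5 ← equal!
After step 5: z=5, p=4
After step 6: z=2, p=4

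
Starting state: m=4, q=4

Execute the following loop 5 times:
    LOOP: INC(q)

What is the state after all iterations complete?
m=4, q=9

Iteration trace:
Start: m=4, q=4
After iteration 1: m=4, q=5
After iteration 2: m=4, q=6
After iteration 3: m=4, q=7
After iteration 4: m=4, q=8
After iteration 5: m=4, q=9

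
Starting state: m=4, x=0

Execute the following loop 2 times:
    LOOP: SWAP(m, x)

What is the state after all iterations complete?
m=4, x=0

Iteration trace:
Start: m=4, x=0
After iteration 1: m=0, x=4
After iteration 2: m=4, x=0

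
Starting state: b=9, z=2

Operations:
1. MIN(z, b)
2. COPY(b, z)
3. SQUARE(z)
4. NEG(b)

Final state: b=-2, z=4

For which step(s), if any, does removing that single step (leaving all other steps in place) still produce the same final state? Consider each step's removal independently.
Step(s) 1

Testing removal of each single step:
Without step 1: final = b=-2, z=4 (same)
Without step 2: final = b=-9, z=4 (different)
Without step 3: final = b=-2, z=2 (different)
Without step 4: final = b=2, z=4 (different)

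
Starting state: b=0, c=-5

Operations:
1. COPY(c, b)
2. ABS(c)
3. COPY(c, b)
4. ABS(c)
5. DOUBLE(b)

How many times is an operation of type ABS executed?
2

Counting ABS operations:
Step 2: ABS(c) ← ABS
Step 4: ABS(c) ← ABS
Total: 2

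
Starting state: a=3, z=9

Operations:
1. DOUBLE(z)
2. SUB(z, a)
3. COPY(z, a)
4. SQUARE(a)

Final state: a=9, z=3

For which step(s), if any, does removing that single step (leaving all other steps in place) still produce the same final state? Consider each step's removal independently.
Step(s) 1, 2

Testing removal of each single step:
Without step 1: final = a=9, z=3 (same)
Without step 2: final = a=9, z=3 (same)
Without step 3: final = a=9, z=15 (different)
Without step 4: final = a=3, z=3 (different)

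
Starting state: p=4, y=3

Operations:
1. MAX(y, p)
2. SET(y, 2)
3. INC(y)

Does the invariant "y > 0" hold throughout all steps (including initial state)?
Yes

The invariant holds at every step.

State at each step:
Initial: p=4, y=3
After step 1: p=4, y=4
After step 2: p=4, y=2
After step 3: p=4, y=3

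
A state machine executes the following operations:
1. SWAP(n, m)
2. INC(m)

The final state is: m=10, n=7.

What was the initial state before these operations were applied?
m=7, n=9

Working backwards:
Final state: m=10, n=7
Before step 2 (INC(m)): m=9, n=7
Before step 1 (SWAP(n, m)): m=7, n=9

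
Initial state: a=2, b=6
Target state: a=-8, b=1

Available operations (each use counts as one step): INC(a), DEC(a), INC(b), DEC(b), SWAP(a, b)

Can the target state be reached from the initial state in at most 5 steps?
No

The target state cannot be reached within 5 steps.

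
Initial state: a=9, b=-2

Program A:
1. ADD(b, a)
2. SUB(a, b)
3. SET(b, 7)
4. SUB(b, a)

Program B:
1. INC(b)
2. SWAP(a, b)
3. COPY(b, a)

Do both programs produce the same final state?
No

Program A final state: a=2, b=5
Program B final state: a=-1, b=-1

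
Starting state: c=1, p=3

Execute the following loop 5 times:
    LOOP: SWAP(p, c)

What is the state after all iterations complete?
c=3, p=1

Iteration trace:
Start: c=1, p=3
After iteration 1: c=3, p=1
After iteration 2: c=1, p=3
After iteration 3: c=3, p=1
After iteration 4: c=1, p=3
After iteration 5: c=3, p=1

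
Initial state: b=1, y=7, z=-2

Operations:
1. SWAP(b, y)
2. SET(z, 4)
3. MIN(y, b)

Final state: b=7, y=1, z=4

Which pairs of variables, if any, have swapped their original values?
(y, b)

Comparing initial and final values:
y: 7 → 1
b: 1 → 7
z: -2 → 4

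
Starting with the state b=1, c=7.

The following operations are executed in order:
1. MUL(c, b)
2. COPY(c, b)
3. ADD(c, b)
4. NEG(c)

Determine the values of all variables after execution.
{b: 1, c: -2}

Step-by-step execution:
Initial: b=1, c=7
After step 1 (MUL(c, b)): b=1, c=7
After step 2 (COPY(c, b)): b=1, c=1
After step 3 (ADD(c, b)): b=1, c=2
After step 4 (NEG(c)): b=1, c=-2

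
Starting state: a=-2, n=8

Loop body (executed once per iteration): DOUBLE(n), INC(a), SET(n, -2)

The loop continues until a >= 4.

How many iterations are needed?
6

Tracing iterations:
Initial: a=-2, n=8
After iteration 1: a=-1, n=-2
After iteration 2: a=0, n=-2
After iteration 3: a=1, n=-2
After iteration 4: a=2, n=-2
After iteration 5: a=3, n=-2
After iteration 6: a=4, n=-2
a >= 4 now holds, so the loop exits after 6 iterations.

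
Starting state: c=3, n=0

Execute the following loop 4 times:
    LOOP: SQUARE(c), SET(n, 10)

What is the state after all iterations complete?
c=43046721, n=10

Iteration trace:
Start: c=3, n=0
After iteration 1: c=9, n=10
After iteration 2: c=81, n=10
After iteration 3: c=6561, n=10
After iteration 4: c=43046721, n=10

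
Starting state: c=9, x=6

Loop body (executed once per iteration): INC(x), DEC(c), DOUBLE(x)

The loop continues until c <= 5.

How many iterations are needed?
4

Tracing iterations:
Initial: c=9, x=6
After iteration 1: c=8, x=14
After iteration 2: c=7, x=30
After iteration 3: c=6, x=62
After iteration 4: c=5, x=126
c <= 5 now holds, so the loop exits after 4 iterations.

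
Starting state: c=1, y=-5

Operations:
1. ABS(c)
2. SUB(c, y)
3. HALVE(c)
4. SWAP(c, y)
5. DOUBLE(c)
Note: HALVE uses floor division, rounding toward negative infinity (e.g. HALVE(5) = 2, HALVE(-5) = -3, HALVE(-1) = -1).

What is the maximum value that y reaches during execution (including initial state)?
3

Values of y at each step:
Initial: y = -5
After step 1: y = -5
After step 2: y = -5
After step 3: y = -5
After step 4: y = 3 ← maximum
After step 5: y = 3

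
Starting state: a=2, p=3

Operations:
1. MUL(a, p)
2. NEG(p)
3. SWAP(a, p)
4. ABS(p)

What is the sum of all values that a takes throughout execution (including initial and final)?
8

Values of a at each step:
Initial: a = 2
After step 1: a = 6
After step 2: a = 6
After step 3: a = -3
After step 4: a = -3
Sum = 2 + 6 + 6 + -3 + -3 = 8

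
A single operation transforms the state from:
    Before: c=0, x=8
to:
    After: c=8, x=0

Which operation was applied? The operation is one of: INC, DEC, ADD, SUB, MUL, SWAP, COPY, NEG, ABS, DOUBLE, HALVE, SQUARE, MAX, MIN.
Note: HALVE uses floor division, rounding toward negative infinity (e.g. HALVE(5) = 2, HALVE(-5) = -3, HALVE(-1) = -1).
SWAP(c, x)

Analyzing the change:
Before: c=0, x=8
After: c=8, x=0
Variable c changed from 0 to 8
Variable x changed from 8 to 0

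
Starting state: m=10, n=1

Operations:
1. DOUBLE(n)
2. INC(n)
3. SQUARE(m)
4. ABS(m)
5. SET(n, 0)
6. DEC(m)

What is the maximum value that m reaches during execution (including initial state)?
100

Values of m at each step:
Initial: m = 10
After step 1: m = 10
After step 2: m = 10
After step 3: m = 100 ← maximum
After step 4: m = 100
After step 5: m = 100
After step 6: m = 99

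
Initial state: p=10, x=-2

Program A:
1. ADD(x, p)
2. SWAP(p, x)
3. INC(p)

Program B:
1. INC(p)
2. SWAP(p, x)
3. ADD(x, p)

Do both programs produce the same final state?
No

Program A final state: p=9, x=10
Program B final state: p=-2, x=9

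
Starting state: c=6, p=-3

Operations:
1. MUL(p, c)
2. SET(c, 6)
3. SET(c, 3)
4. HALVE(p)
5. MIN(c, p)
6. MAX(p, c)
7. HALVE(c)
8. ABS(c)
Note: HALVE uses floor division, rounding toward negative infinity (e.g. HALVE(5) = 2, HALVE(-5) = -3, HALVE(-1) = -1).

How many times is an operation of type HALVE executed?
2

Counting HALVE operations:
Step 4: HALVE(p) ← HALVE
Step 7: HALVE(c) ← HALVE
Total: 2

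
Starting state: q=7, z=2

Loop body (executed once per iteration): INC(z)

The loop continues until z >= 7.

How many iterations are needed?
5

Tracing iterations:
Initial: q=7, z=2
After iteration 1: q=7, z=3
After iteration 2: q=7, z=4
After iteration 3: q=7, z=5
After iteration 4: q=7, z=6
After iteration 5: q=7, z=7
z >= 7 now holds, so the loop exits after 5 iterations.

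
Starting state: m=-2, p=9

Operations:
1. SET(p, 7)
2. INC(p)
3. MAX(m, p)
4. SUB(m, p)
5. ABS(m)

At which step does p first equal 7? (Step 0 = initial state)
Step 1

Tracing p:
Initial: p = 9
After step 1: p = 7 ← first occurrence
After step 2: p = 8
After step 3: p = 8
After step 4: p = 8
After step 5: p = 8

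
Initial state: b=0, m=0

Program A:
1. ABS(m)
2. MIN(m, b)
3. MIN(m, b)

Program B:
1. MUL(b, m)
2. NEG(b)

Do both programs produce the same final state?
Yes

Program A final state: b=0, m=0
Program B final state: b=0, m=0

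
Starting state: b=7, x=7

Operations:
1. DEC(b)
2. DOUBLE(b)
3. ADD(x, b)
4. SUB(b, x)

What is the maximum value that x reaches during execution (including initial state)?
19

Values of x at each step:
Initial: x = 7
After step 1: x = 7
After step 2: x = 7
After step 3: x = 19 ← maximum
After step 4: x = 19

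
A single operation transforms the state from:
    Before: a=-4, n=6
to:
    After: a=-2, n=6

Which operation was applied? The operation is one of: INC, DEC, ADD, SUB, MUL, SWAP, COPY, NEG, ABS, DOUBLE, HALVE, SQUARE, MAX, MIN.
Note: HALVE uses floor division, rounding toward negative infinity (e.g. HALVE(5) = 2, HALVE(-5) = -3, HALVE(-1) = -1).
HALVE(a)

Analyzing the change:
Before: a=-4, n=6
After: a=-2, n=6
Variable a changed from -4 to -2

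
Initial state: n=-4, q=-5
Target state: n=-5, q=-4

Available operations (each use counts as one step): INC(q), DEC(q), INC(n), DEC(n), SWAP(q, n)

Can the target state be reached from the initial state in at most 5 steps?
Yes

Path (1 step): SWAP(q, n)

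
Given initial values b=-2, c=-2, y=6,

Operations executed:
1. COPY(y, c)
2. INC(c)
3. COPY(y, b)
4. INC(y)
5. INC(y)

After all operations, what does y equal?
y = 0

Tracing execution:
Step 1: COPY(y, c) → y = -2
Step 2: INC(c) → y = -2
Step 3: COPY(y, b) → y = -2
Step 4: INC(y) → y = -1
Step 5: INC(y) → y = 0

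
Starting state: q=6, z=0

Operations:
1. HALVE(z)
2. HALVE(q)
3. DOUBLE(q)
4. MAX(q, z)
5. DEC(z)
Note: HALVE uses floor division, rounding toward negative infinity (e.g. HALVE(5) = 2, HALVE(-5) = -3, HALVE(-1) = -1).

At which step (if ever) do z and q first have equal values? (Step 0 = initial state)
Never

z and q never become equal during execution.

Comparing values at each step:
Initial: z=0, q=6
After step 1: z=0, q=6
After step 2: z=0, q=3
After step 3: z=0, q=6
After step 4: z=0, q=6
After step 5: z=-1, q=6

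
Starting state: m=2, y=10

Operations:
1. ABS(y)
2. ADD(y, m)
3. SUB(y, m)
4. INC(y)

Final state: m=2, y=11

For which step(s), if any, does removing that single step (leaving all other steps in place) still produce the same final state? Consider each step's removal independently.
Step(s) 1

Testing removal of each single step:
Without step 1: final = m=2, y=11 (same)
Without step 2: final = m=2, y=9 (different)
Without step 3: final = m=2, y=13 (different)
Without step 4: final = m=2, y=10 (different)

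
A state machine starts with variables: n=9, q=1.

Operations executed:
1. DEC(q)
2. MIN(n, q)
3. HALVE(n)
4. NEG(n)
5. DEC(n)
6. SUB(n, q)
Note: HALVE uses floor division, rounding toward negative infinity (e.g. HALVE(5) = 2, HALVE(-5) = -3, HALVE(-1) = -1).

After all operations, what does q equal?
q = 0

Tracing execution:
Step 1: DEC(q) → q = 0
Step 2: MIN(n, q) → q = 0
Step 3: HALVE(n) → q = 0
Step 4: NEG(n) → q = 0
Step 5: DEC(n) → q = 0
Step 6: SUB(n, q) → q = 0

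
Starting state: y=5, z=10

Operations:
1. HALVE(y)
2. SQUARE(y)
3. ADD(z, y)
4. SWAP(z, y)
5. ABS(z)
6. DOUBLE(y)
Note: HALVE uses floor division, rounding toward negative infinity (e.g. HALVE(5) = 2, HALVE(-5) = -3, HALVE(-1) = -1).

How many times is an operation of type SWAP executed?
1

Counting SWAP operations:
Step 4: SWAP(z, y) ← SWAP
Total: 1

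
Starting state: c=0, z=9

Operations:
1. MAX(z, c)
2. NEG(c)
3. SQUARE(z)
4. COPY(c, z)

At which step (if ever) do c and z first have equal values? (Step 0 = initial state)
Step 4

c and z first become equal after step 4.

Comparing values at each step:
Initial: c=0, z=9
After step 1: c=0, z=9
After step 2: c=0, z=9
After step 3: c=0, z=81
After step 4: c=81, z=81 ← equal!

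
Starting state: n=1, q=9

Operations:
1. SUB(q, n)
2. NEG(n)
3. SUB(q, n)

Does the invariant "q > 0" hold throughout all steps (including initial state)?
Yes

The invariant holds at every step.

State at each step:
Initial: n=1, q=9
After step 1: n=1, q=8
After step 2: n=-1, q=8
After step 3: n=-1, q=9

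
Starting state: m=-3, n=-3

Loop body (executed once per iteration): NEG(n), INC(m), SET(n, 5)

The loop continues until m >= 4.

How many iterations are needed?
7

Tracing iterations:
Initial: m=-3, n=-3
After iteration 1: m=-2, n=5
After iteration 2: m=-1, n=5
After iteration 3: m=0, n=5
After iteration 4: m=1, n=5
After iteration 5: m=2, n=5
After iteration 6: m=3, n=5
After iteration 7: m=4, n=5
m >= 4 now holds, so the loop exits after 7 iterations.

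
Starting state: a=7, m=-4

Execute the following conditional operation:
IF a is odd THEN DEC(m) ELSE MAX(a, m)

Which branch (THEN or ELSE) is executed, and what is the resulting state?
Branch: THEN, Final state: a=7, m=-5

Evaluating condition: a is odd
Condition is True, so THEN branch executes
After DEC(m): a=7, m=-5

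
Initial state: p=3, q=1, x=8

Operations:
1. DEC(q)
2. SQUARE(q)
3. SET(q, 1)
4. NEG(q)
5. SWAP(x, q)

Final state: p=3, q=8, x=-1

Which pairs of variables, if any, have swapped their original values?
None

Comparing initial and final values:
x: 8 → -1
p: 3 → 3
q: 1 → 8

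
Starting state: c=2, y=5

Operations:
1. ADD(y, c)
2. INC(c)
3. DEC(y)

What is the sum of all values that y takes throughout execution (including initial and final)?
25

Values of y at each step:
Initial: y = 5
After step 1: y = 7
After step 2: y = 7
After step 3: y = 6
Sum = 5 + 7 + 7 + 6 = 25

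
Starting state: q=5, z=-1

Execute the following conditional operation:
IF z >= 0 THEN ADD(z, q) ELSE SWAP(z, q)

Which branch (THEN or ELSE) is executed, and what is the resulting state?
Branch: ELSE, Final state: q=-1, z=5

Evaluating condition: z >= 0
z = -1
Condition is False, so ELSE branch executes
After SWAP(z, q): q=-1, z=5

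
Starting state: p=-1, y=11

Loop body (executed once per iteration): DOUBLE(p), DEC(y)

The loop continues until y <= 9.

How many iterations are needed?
2

Tracing iterations:
Initial: p=-1, y=11
After iteration 1: p=-2, y=10
After iteration 2: p=-4, y=9
y <= 9 now holds, so the loop exits after 2 iterations.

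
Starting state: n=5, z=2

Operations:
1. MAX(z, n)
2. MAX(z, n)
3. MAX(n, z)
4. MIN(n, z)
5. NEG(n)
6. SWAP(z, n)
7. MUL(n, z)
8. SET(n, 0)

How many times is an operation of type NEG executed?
1

Counting NEG operations:
Step 5: NEG(n) ← NEG
Total: 1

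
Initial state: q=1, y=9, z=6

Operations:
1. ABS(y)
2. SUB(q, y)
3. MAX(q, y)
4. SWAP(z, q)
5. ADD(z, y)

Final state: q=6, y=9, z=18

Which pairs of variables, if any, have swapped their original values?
None

Comparing initial and final values:
y: 9 → 9
q: 1 → 6
z: 6 → 18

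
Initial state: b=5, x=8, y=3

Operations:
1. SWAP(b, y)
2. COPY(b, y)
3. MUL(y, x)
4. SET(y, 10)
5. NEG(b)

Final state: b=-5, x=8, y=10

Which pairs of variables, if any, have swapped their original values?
None

Comparing initial and final values:
y: 3 → 10
x: 8 → 8
b: 5 → -5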